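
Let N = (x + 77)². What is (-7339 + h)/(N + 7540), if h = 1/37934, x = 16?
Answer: -278397625/614113526 ≈ -0.45333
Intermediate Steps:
N = 8649 (N = (16 + 77)² = 93² = 8649)
h = 1/37934 ≈ 2.6362e-5
(-7339 + h)/(N + 7540) = (-7339 + 1/37934)/(8649 + 7540) = -278397625/37934/16189 = -278397625/37934*1/16189 = -278397625/614113526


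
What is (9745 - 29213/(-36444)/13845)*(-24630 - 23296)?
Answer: -117826243493174419/252283590 ≈ -4.6704e+8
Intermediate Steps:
(9745 - 29213/(-36444)/13845)*(-24630 - 23296) = (9745 - 29213*(-1/36444)*(1/13845))*(-47926) = (9745 + (29213/36444)*(1/13845))*(-47926) = (9745 + 29213/504567180)*(-47926) = (4917007198313/504567180)*(-47926) = -117826243493174419/252283590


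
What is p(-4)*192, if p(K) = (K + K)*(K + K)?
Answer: 12288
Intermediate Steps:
p(K) = 4*K² (p(K) = (2*K)*(2*K) = 4*K²)
p(-4)*192 = (4*(-4)²)*192 = (4*16)*192 = 64*192 = 12288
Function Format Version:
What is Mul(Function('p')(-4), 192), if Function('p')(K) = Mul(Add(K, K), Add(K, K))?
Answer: 12288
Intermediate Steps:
Function('p')(K) = Mul(4, Pow(K, 2)) (Function('p')(K) = Mul(Mul(2, K), Mul(2, K)) = Mul(4, Pow(K, 2)))
Mul(Function('p')(-4), 192) = Mul(Mul(4, Pow(-4, 2)), 192) = Mul(Mul(4, 16), 192) = Mul(64, 192) = 12288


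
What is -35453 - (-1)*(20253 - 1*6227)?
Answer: -21427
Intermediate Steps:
-35453 - (-1)*(20253 - 1*6227) = -35453 - (-1)*(20253 - 6227) = -35453 - (-1)*14026 = -35453 - 1*(-14026) = -35453 + 14026 = -21427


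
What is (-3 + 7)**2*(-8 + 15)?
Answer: 112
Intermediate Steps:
(-3 + 7)**2*(-8 + 15) = 4**2*7 = 16*7 = 112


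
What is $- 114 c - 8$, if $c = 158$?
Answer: $-18020$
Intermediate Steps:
$- 114 c - 8 = \left(-114\right) 158 - 8 = -18012 - 8 = -18020$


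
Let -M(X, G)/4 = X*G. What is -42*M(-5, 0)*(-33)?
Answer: 0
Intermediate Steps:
M(X, G) = -4*G*X (M(X, G) = -4*X*G = -4*G*X)
-42*M(-5, 0)*(-33) = -(-168)*0*(-5)*(-33) = -42*0*(-33) = 0*(-33) = 0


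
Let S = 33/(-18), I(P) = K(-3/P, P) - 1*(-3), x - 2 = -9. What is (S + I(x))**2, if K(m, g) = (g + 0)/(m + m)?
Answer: 49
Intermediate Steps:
K(m, g) = g/(2*m) (K(m, g) = g/((2*m)) = g*(1/(2*m)) = g/(2*m))
x = -7 (x = 2 - 9 = -7)
I(P) = 3 - P**2/6 (I(P) = P/(2*((-3/P))) - 1*(-3) = P*(-P/3)/2 + 3 = -P**2/6 + 3 = 3 - P**2/6)
S = -11/6 (S = 33*(-1/18) = -11/6 ≈ -1.8333)
(S + I(x))**2 = (-11/6 + (3 - 1/6*(-7)**2))**2 = (-11/6 + (3 - 1/6*49))**2 = (-11/6 + (3 - 49/6))**2 = (-11/6 - 31/6)**2 = (-7)**2 = 49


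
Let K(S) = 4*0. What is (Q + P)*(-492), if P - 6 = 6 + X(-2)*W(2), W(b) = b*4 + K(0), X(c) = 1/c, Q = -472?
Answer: 228288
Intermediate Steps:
K(S) = 0
W(b) = 4*b (W(b) = b*4 + 0 = 4*b + 0 = 4*b)
P = 8 (P = 6 + (6 + (4*2)/(-2)) = 6 + (6 - 1/2*8) = 6 + (6 - 4) = 6 + 2 = 8)
(Q + P)*(-492) = (-472 + 8)*(-492) = -464*(-492) = 228288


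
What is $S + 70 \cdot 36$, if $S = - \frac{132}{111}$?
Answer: $\frac{93196}{37} \approx 2518.8$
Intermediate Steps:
$S = - \frac{44}{37}$ ($S = \left(-132\right) \frac{1}{111} = - \frac{44}{37} \approx -1.1892$)
$S + 70 \cdot 36 = - \frac{44}{37} + 70 \cdot 36 = - \frac{44}{37} + 2520 = \frac{93196}{37}$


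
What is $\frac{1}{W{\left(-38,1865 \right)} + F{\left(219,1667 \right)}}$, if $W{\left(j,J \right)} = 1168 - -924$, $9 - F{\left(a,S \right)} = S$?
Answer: $\frac{1}{434} \approx 0.0023041$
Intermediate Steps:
$F{\left(a,S \right)} = 9 - S$
$W{\left(j,J \right)} = 2092$ ($W{\left(j,J \right)} = 1168 + 924 = 2092$)
$\frac{1}{W{\left(-38,1865 \right)} + F{\left(219,1667 \right)}} = \frac{1}{2092 + \left(9 - 1667\right)} = \frac{1}{2092 - 1658} = \frac{1}{434}$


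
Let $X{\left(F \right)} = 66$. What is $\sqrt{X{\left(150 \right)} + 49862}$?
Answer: $158 \sqrt{2} \approx 223.45$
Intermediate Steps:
$\sqrt{X{\left(150 \right)} + 49862} = \sqrt{66 + 49862} = \sqrt{49928} = 158 \sqrt{2}$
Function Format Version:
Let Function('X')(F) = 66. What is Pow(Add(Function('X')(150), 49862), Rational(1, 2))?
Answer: Mul(158, Pow(2, Rational(1, 2))) ≈ 223.45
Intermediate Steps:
Pow(Add(Function('X')(150), 49862), Rational(1, 2)) = Pow(Add(66, 49862), Rational(1, 2)) = Pow(49928, Rational(1, 2)) = Mul(158, Pow(2, Rational(1, 2)))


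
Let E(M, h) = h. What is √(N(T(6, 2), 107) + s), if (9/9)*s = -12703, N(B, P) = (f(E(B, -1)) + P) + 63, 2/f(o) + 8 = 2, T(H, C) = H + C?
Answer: 20*I*√282/3 ≈ 111.95*I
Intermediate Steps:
T(H, C) = C + H
f(o) = -⅓ (f(o) = 2/(-8 + 2) = 2/(-6) = 2*(-⅙) = -⅓)
N(B, P) = 188/3 + P (N(B, P) = (-⅓ + P) + 63 = 188/3 + P)
s = -12703
√(N(T(6, 2), 107) + s) = √((188/3 + 107) - 12703) = √(509/3 - 12703) = √(-37600/3) = 20*I*√282/3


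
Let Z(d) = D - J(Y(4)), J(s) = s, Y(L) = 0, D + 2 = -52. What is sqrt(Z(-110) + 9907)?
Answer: sqrt(9853) ≈ 99.262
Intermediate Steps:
D = -54 (D = -2 - 52 = -54)
Z(d) = -54 (Z(d) = -54 - 1*0 = -54 + 0 = -54)
sqrt(Z(-110) + 9907) = sqrt(-54 + 9907) = sqrt(9853)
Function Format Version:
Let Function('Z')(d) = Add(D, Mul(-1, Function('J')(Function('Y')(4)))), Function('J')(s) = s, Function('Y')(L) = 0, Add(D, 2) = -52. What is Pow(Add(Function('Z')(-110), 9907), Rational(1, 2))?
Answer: Pow(9853, Rational(1, 2)) ≈ 99.262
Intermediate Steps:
D = -54 (D = Add(-2, -52) = -54)
Function('Z')(d) = -54 (Function('Z')(d) = Add(-54, Mul(-1, 0)) = Add(-54, 0) = -54)
Pow(Add(Function('Z')(-110), 9907), Rational(1, 2)) = Pow(Add(-54, 9907), Rational(1, 2)) = Pow(9853, Rational(1, 2))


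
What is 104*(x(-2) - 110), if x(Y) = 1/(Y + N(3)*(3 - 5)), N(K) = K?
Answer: -11453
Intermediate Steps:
x(Y) = 1/(-6 + Y) (x(Y) = 1/(Y + 3*(3 - 5)) = 1/(Y + 3*(-2)) = 1/(Y - 6) = 1/(-6 + Y))
104*(x(-2) - 110) = 104*(1/(-6 - 2) - 110) = 104*(1/(-8) - 110) = 104*(-⅛ - 110) = 104*(-881/8) = -11453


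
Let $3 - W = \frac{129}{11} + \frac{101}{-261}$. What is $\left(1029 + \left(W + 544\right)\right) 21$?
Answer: $\frac{31444966}{957} \approx 32858.0$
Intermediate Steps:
$W = - \frac{23945}{2871}$ ($W = 3 - \left(\frac{129}{11} + \frac{101}{-261}\right) = 3 - \left(129 \cdot \frac{1}{11} + 101 \left(- \frac{1}{261}\right)\right) = 3 - \left(\frac{129}{11} - \frac{101}{261}\right) = 3 - \frac{32558}{2871} = - \frac{23945}{2871} \approx -8.3403$)
$\left(1029 + \left(W + 544\right)\right) 21 = \left(1029 + \left(- \frac{23945}{2871} + 544\right)\right) 21 = \left(1029 + \frac{1537879}{2871}\right) 21 = \frac{4492138}{2871} \cdot 21 = \frac{31444966}{957}$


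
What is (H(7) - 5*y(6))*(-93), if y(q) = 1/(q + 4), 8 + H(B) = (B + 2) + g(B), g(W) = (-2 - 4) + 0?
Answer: 1023/2 ≈ 511.50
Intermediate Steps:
g(W) = -6 (g(W) = -6 + 0 = -6)
H(B) = -12 + B (H(B) = -8 + ((B + 2) - 6) = -8 + ((2 + B) - 6) = -8 + (-4 + B) = -12 + B)
y(q) = 1/(4 + q)
(H(7) - 5*y(6))*(-93) = ((-12 + 7) - 5/(4 + 6))*(-93) = (-5 - 5/10)*(-93) = (-5 - 5*1/10)*(-93) = (-5 - 1/2)*(-93) = -11/2*(-93) = 1023/2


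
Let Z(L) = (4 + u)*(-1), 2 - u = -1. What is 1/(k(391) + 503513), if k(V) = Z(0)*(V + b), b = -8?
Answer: 1/500832 ≈ 1.9967e-6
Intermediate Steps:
u = 3 (u = 2 - 1*(-1) = 2 + 1 = 3)
Z(L) = -7 (Z(L) = (4 + 3)*(-1) = 7*(-1) = -7)
k(V) = 56 - 7*V (k(V) = -7*(V - 8) = -7*(-8 + V) = 56 - 7*V)
1/(k(391) + 503513) = 1/((56 - 7*391) + 503513) = 1/((56 - 2737) + 503513) = 1/(-2681 + 503513) = 1/500832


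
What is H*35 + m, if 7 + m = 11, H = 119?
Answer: 4169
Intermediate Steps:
m = 4 (m = -7 + 11 = 4)
H*35 + m = 119*35 + 4 = 4165 + 4 = 4169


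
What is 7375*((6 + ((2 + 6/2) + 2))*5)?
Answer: 479375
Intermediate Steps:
7375*((6 + ((2 + 6/2) + 2))*5) = 7375*((6 + ((2 + 6*(½)) + 2))*5) = 7375*((6 + ((2 + 3) + 2))*5) = 7375*((6 + (5 + 2))*5) = 7375*((6 + 7)*5) = 7375*(13*5) = 7375*65 = 479375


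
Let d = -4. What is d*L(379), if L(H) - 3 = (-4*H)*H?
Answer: 2298244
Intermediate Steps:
L(H) = 3 - 4*H**2 (L(H) = 3 + (-4*H)*H = 3 - 4*H**2)
d*L(379) = -4*(3 - 4*379**2) = -4*(3 - 4*143641) = -4*(3 - 574564) = -4*(-574561) = 2298244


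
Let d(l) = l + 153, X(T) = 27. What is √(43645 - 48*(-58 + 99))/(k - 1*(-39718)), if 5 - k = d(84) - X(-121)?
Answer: √41677/39513 ≈ 0.0051666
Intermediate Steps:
d(l) = 153 + l
k = -205 (k = 5 - ((153 + 84) - 1*27) = 5 - (237 - 27) = 5 - 1*210 = 5 - 210 = -205)
√(43645 - 48*(-58 + 99))/(k - 1*(-39718)) = √(43645 - 48*(-58 + 99))/(-205 - 1*(-39718)) = √(43645 - 48*41)/(-205 + 39718) = √(43645 - 1968)/39513 = √41677*(1/39513) = √41677/39513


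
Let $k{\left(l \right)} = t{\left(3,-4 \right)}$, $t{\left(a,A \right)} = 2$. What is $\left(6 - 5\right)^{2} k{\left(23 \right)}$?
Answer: $2$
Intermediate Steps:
$k{\left(l \right)} = 2$
$\left(6 - 5\right)^{2} k{\left(23 \right)} = \left(6 - 5\right)^{2} \cdot 2 = 1^{2} \cdot 2 = 1 \cdot 2 = 2$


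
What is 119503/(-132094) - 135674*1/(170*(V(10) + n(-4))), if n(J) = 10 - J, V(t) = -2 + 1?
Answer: -9092911493/145963870 ≈ -62.296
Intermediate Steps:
V(t) = -1
119503/(-132094) - 135674*1/(170*(V(10) + n(-4))) = 119503/(-132094) - 135674*1/(170*(-1 + (10 - 1*(-4)))) = 119503*(-1/132094) - 135674*1/(170*(-1 + (10 + 4))) = -119503/132094 - 135674*1/(170*(-1 + 14)) = -119503/132094 - 135674/(170*13) = -119503/132094 - 135674/2210 = -119503/132094 - 135674*1/2210 = -119503/132094 - 67837/1105 = -9092911493/145963870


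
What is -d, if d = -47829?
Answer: 47829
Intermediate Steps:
-d = -1*(-47829) = 47829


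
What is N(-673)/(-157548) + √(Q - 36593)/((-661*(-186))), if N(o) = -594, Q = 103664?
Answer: 99/26258 + √67071/122946 ≈ 0.0058767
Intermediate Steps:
N(-673)/(-157548) + √(Q - 36593)/((-661*(-186))) = -594/(-157548) + √(103664 - 36593)/((-661*(-186))) = -594*(-1/157548) + √67071/122946 = 99/26258 + √67071*(1/122946) = 99/26258 + √67071/122946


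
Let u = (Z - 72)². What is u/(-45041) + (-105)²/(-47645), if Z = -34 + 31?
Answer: -152916030/429195689 ≈ -0.35629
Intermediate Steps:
Z = -3
u = 5625 (u = (-3 - 72)² = (-75)² = 5625)
u/(-45041) + (-105)²/(-47645) = 5625/(-45041) + (-105)²/(-47645) = 5625*(-1/45041) + 11025*(-1/47645) = -5625/45041 - 2205/9529 = -152916030/429195689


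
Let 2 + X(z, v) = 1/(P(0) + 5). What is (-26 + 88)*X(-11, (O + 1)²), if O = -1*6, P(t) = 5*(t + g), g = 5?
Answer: -1829/15 ≈ -121.93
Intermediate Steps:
P(t) = 25 + 5*t (P(t) = 5*(t + 5) = 5*(5 + t) = 25 + 5*t)
O = -6
X(z, v) = -59/30 (X(z, v) = -2 + 1/((25 + 5*0) + 5) = -2 + 1/((25 + 0) + 5) = -2 + 1/(25 + 5) = -2 + 1/30 = -59/30)
(-26 + 88)*X(-11, (O + 1)²) = (-26 + 88)*(-59/30) = 62*(-59/30) = -1829/15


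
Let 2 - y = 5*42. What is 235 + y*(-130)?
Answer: 27275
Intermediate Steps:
y = -208 (y = 2 - 5*42 = 2 - 1*210 = 2 - 210 = -208)
235 + y*(-130) = 235 - 208*(-130) = 235 + 27040 = 27275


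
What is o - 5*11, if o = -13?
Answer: -68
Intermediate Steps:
o - 5*11 = -13 - 5*11 = -13 - 55 = -68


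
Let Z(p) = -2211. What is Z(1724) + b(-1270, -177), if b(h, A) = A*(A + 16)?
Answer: 26286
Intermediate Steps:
b(h, A) = A*(16 + A)
Z(1724) + b(-1270, -177) = -2211 - 177*(16 - 177) = -2211 - 177*(-161) = -2211 + 28497 = 26286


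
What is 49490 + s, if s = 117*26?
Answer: 52532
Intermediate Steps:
s = 3042
49490 + s = 49490 + 3042 = 52532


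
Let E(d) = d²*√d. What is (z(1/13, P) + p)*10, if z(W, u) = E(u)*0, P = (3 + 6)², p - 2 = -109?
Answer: -1070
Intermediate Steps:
E(d) = d^(5/2)
p = -107 (p = 2 - 109 = -107)
P = 81 (P = 9² = 81)
z(W, u) = 0 (z(W, u) = u^(5/2)*0 = 0)
(z(1/13, P) + p)*10 = (0 - 107)*10 = -107*10 = -1070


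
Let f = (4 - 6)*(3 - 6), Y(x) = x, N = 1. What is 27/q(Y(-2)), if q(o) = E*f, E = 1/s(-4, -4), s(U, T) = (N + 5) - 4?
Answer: 9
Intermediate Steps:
s(U, T) = 2 (s(U, T) = (1 + 5) - 4 = 6 - 4 = 2)
f = 6 (f = -2*(-3) = 6)
E = ½ (E = 1/2 = ½ ≈ 0.50000)
q(o) = 3 (q(o) = (½)*6 = 3)
27/q(Y(-2)) = 27/3 = 27*(⅓) = 9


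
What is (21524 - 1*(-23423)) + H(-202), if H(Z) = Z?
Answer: 44745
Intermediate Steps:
(21524 - 1*(-23423)) + H(-202) = (21524 - 1*(-23423)) - 202 = (21524 + 23423) - 202 = 44947 - 202 = 44745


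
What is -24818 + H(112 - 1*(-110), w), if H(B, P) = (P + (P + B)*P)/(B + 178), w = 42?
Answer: -991607/40 ≈ -24790.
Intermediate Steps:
H(B, P) = (P + P*(B + P))/(178 + B) (H(B, P) = (P + (B + P)*P)/(178 + B) = (P + P*(B + P))/(178 + B))
-24818 + H(112 - 1*(-110), w) = -24818 + 42*(1 + (112 - 1*(-110)) + 42)/(178 + (112 - 1*(-110))) = -24818 + 42*(1 + (112 + 110) + 42)/(178 + (112 + 110)) = -24818 + 42*(1 + 222 + 42)/(178 + 222) = -24818 + 42*265/400 = -24818 + 42*(1/400)*265 = -24818 + 1113/40 = -991607/40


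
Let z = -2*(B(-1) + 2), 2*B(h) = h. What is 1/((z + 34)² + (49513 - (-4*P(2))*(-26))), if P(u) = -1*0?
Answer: 1/50474 ≈ 1.9812e-5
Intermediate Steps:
P(u) = 0
B(h) = h/2
z = -3 (z = -2*((½)*(-1) + 2) = -2*(-½ + 2) = -2*3/2 = -3)
1/((z + 34)² + (49513 - (-4*P(2))*(-26))) = 1/((-3 + 34)² + (49513 - (-4*0)*(-26))) = 1/(31² + (49513 - 0*(-26))) = 1/(961 + (49513 - 1*0)) = 1/(961 + (49513 + 0)) = 1/(961 + 49513) = 1/50474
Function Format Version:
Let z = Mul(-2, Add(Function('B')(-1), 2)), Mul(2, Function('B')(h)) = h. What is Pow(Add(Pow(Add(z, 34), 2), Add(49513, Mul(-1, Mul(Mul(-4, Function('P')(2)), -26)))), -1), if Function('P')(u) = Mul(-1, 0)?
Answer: Rational(1, 50474) ≈ 1.9812e-5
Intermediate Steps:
Function('P')(u) = 0
Function('B')(h) = Mul(Rational(1, 2), h)
z = -3 (z = Mul(-2, Add(Mul(Rational(1, 2), -1), 2)) = Mul(-2, Add(Rational(-1, 2), 2)) = Mul(-2, Rational(3, 2)) = -3)
Pow(Add(Pow(Add(z, 34), 2), Add(49513, Mul(-1, Mul(Mul(-4, Function('P')(2)), -26)))), -1) = Pow(Add(Pow(Add(-3, 34), 2), Add(49513, Mul(-1, Mul(Mul(-4, 0), -26)))), -1) = Pow(Add(Pow(31, 2), Add(49513, Mul(-1, Mul(0, -26)))), -1) = Pow(Add(961, Add(49513, Mul(-1, 0))), -1) = Pow(Add(961, Add(49513, 0)), -1) = Pow(Add(961, 49513), -1) = Pow(50474, -1) = Rational(1, 50474)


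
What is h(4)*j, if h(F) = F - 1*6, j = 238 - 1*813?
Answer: 1150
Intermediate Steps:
j = -575 (j = 238 - 813 = -575)
h(F) = -6 + F (h(F) = F - 6 = -6 + F)
h(4)*j = (-6 + 4)*(-575) = -2*(-575) = 1150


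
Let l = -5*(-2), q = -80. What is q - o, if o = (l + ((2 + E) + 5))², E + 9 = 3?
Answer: -201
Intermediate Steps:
E = -6 (E = -9 + 3 = -6)
l = 10
o = 121 (o = (10 + ((2 - 6) + 5))² = (10 + (-4 + 5))² = (10 + 1)² = 11² = 121)
q - o = -80 - 1*121 = -80 - 121 = -201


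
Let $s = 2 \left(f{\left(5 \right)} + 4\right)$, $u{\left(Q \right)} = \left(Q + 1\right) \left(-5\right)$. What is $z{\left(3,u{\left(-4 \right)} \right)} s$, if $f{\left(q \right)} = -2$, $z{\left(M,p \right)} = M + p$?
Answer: $72$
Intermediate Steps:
$u{\left(Q \right)} = -5 - 5 Q$ ($u{\left(Q \right)} = \left(1 + Q\right) \left(-5\right) = -5 - 5 Q$)
$s = 4$ ($s = 2 \left(-2 + 4\right) = 2 \cdot 2 = 4$)
$z{\left(3,u{\left(-4 \right)} \right)} s = \left(3 - -15\right) 4 = \left(3 + \left(-5 + 20\right)\right) 4 = \left(3 + 15\right) 4 = 18 \cdot 4 = 72$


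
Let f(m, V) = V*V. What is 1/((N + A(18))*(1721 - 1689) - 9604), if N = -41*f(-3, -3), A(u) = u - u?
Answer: -1/21412 ≈ -4.6703e-5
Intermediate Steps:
f(m, V) = V**2
A(u) = 0
N = -369 (N = -41*(-3)**2 = -41*9 = -369)
1/((N + A(18))*(1721 - 1689) - 9604) = 1/((-369 + 0)*(1721 - 1689) - 9604) = 1/(-369*32 - 9604) = 1/(-11808 - 9604) = 1/(-21412) = -1/21412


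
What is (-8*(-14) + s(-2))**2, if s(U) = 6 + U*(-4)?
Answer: 15876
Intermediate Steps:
s(U) = 6 - 4*U
(-8*(-14) + s(-2))**2 = (-8*(-14) + (6 - 4*(-2)))**2 = (112 + (6 + 8))**2 = (112 + 14)**2 = 126**2 = 15876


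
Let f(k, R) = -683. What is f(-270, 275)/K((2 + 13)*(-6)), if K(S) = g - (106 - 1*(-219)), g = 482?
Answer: -683/157 ≈ -4.3503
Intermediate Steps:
K(S) = 157 (K(S) = 482 - (106 - 1*(-219)) = 482 - (106 + 219) = 482 - 1*325 = 482 - 325 = 157)
f(-270, 275)/K((2 + 13)*(-6)) = -683/157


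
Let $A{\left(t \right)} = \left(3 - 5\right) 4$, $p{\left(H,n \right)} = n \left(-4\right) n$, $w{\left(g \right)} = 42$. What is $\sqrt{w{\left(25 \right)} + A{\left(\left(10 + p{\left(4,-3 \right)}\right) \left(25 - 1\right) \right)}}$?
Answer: $\sqrt{34} \approx 5.8309$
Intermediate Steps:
$p{\left(H,n \right)} = - 4 n^{2}$ ($p{\left(H,n \right)} = - 4 n n = - 4 n^{2}$)
$A{\left(t \right)} = -8$ ($A{\left(t \right)} = \left(-2\right) 4 = -8$)
$\sqrt{w{\left(25 \right)} + A{\left(\left(10 + p{\left(4,-3 \right)}\right) \left(25 - 1\right) \right)}} = \sqrt{42 - 8} = \sqrt{34}$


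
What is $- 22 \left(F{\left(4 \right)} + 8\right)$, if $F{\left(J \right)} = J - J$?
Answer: $-176$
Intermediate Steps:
$F{\left(J \right)} = 0$
$- 22 \left(F{\left(4 \right)} + 8\right) = - 22 \left(0 + 8\right) = \left(-22\right) 8 = -176$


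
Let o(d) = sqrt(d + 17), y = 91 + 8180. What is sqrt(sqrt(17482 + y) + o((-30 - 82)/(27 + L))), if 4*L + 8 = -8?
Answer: sqrt(69*sqrt(713) + 529*sqrt(25753))/23 ≈ 12.805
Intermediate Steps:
L = -4 (L = -2 + (1/4)*(-8) = -2 - 2 = -4)
y = 8271
o(d) = sqrt(17 + d)
sqrt(sqrt(17482 + y) + o((-30 - 82)/(27 + L))) = sqrt(sqrt(17482 + 8271) + sqrt(17 + (-30 - 82)/(27 - 4))) = sqrt(sqrt(25753) + sqrt(17 - 112/23)) = sqrt(sqrt(25753) + sqrt(279/23)) = sqrt(sqrt(25753) + 3*sqrt(713)/23)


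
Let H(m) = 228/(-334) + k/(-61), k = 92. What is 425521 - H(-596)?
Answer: 4334804745/10187 ≈ 4.2552e+5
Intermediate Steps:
H(m) = -22318/10187 (H(m) = 228/(-334) + 92/(-61) = 228*(-1/334) + 92*(-1/61) = -114/167 - 92/61 = -22318/10187)
425521 - H(-596) = 425521 - 1*(-22318/10187) = 425521 + 22318/10187 = 4334804745/10187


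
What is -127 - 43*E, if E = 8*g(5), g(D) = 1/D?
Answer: -979/5 ≈ -195.80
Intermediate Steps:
E = 8/5 ≈ 1.6000
-127 - 43*E = -127 - 43*8/5 = -127 - 344/5 = -979/5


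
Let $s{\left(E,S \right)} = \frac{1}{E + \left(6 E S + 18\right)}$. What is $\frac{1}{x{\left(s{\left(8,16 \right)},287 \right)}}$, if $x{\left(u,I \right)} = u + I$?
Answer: $\frac{794}{227879} \approx 0.0034843$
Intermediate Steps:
$s{\left(E,S \right)} = \frac{1}{18 + E + 6 E S}$ ($s{\left(E,S \right)} = \frac{1}{E + \left(6 E S + 18\right)} = \frac{1}{E + \left(18 + 6 E S\right)} = \frac{1}{18 + E + 6 E S}$)
$x{\left(u,I \right)} = I + u$
$\frac{1}{x{\left(s{\left(8,16 \right)},287 \right)}} = \frac{1}{287 + \frac{1}{18 + 8 + 6 \cdot 8 \cdot 16}} = \frac{1}{287 + \frac{1}{18 + 8 + 768}} = \frac{1}{287 + \frac{1}{794}} = \frac{1}{\frac{227879}{794}} = \frac{794}{227879}$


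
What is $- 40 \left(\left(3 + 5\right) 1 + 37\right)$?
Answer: $-1800$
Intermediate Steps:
$- 40 \left(\left(3 + 5\right) 1 + 37\right) = - 40 \left(8 \cdot 1 + 37\right) = - 40 \left(8 + 37\right) = \left(-40\right) 45 = -1800$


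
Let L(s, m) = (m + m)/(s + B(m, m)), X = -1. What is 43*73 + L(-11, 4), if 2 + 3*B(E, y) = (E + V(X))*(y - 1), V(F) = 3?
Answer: 21961/7 ≈ 3137.3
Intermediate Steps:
B(E, y) = -⅔ + (-1 + y)*(3 + E)/3 (B(E, y) = -⅔ + ((E + 3)*(y - 1))/3 = -⅔ + ((3 + E)*(-1 + y))/3 = -⅔ + ((-1 + y)*(3 + E))/3 = -⅔ + (-1 + y)*(3 + E)/3)
L(s, m) = 2*m/(-5/3 + s + m²/3 + 2*m/3) (L(s, m) = (m + m)/(s + (-5/3 + m - m/3 + m*m/3)) = (2*m)/(s + (-5/3 + m - m/3 + m²/3)) = (2*m)/(s + (-5/3 + m²/3 + 2*m/3)) = (2*m)/(-5/3 + s + m²/3 + 2*m/3) = 2*m/(-5/3 + s + m²/3 + 2*m/3))
43*73 + L(-11, 4) = 43*73 + 6*4/(-5 + 4² + 2*4 + 3*(-11)) = 3139 + 6*4/(-5 + 16 + 8 - 33) = 3139 + 6*4/(-14) = 3139 + 6*4*(-1/14) = 3139 - 12/7 = 21961/7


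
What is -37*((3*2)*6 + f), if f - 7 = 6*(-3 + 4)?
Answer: -1813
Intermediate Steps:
f = 13 (f = 7 + 6*(-3 + 4) = 7 + 6*1 = 7 + 6 = 13)
-37*((3*2)*6 + f) = -37*((3*2)*6 + 13) = -37*(6*6 + 13) = -37*(36 + 13) = -37*49 = -1813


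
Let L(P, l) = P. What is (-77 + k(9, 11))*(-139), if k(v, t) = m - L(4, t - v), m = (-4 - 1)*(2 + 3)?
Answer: 14734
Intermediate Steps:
m = -25 (m = -5*5 = -25)
k(v, t) = -29 (k(v, t) = -25 - 1*4 = -25 - 4 = -29)
(-77 + k(9, 11))*(-139) = (-77 - 29)*(-139) = -106*(-139) = 14734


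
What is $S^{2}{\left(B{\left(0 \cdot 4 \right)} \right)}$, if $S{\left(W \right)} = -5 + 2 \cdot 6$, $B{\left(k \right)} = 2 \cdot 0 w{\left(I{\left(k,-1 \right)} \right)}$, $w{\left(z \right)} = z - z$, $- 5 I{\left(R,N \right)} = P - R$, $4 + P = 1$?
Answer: $49$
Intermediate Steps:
$P = -3$ ($P = -4 + 1 = -3$)
$I{\left(R,N \right)} = \frac{3}{5} + \frac{R}{5}$ ($I{\left(R,N \right)} = - \frac{-3 - R}{5} = \frac{3}{5} + \frac{R}{5}$)
$w{\left(z \right)} = 0$
$B{\left(k \right)} = 0$ ($B{\left(k \right)} = 2 \cdot 0 \cdot 0 = 0 \cdot 0 = 0$)
$S{\left(W \right)} = 7$ ($S{\left(W \right)} = -5 + 12 = 7$)
$S^{2}{\left(B{\left(0 \cdot 4 \right)} \right)} = 7^{2} = 49$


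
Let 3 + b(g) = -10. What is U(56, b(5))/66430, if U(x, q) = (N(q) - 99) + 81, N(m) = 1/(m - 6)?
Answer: -49/180310 ≈ -0.00027175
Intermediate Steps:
b(g) = -13 (b(g) = -3 - 10 = -13)
N(m) = 1/(-6 + m)
U(x, q) = -18 + 1/(-6 + q) (U(x, q) = (1/(-6 + q) - 99) + 81 = (-99 + 1/(-6 + q)) + 81 = -18 + 1/(-6 + q))
U(56, b(5))/66430 = ((109 - 18*(-13))/(-6 - 13))/66430 = ((109 + 234)/(-19))*(1/66430) = -1/19*343*(1/66430) = -343/19*1/66430 = -49/180310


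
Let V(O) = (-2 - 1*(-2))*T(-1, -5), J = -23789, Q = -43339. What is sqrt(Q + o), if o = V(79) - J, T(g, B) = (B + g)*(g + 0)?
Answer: 5*I*sqrt(782) ≈ 139.82*I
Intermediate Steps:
T(g, B) = g*(B + g) (T(g, B) = (B + g)*g = g*(B + g))
V(O) = 0 (V(O) = (-2 - 1*(-2))*(-(-5 - 1)) = (-2 + 2)*(-1*(-6)) = 0*6 = 0)
o = 23789 (o = 0 - 1*(-23789) = 0 + 23789 = 23789)
sqrt(Q + o) = sqrt(-43339 + 23789) = sqrt(-19550) = 5*I*sqrt(782)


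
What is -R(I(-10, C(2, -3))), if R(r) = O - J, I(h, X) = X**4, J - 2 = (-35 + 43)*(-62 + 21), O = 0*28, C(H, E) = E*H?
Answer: -326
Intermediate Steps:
O = 0
J = -326 (J = 2 + (-35 + 43)*(-62 + 21) = 2 + 8*(-41) = 2 - 328 = -326)
R(r) = 326 (R(r) = 0 - 1*(-326) = 0 + 326 = 326)
-R(I(-10, C(2, -3))) = -1*326 = -326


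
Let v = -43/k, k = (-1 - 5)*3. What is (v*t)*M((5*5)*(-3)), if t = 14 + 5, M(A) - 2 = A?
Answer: -59641/18 ≈ -3313.4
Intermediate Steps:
k = -18 (k = -6*3 = -18)
M(A) = 2 + A
v = 43/18 (v = -43/(-18) = -43*(-1/18) = 43/18 ≈ 2.3889)
t = 19
(v*t)*M((5*5)*(-3)) = ((43/18)*19)*(2 + (5*5)*(-3)) = 817*(2 + 25*(-3))/18 = 817*(2 - 75)/18 = (817/18)*(-73) = -59641/18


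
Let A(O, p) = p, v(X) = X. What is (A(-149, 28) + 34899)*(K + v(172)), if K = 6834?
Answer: 244698562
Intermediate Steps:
(A(-149, 28) + 34899)*(K + v(172)) = (28 + 34899)*(6834 + 172) = 34927*7006 = 244698562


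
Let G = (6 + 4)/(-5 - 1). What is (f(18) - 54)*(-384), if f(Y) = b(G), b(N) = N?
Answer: 21376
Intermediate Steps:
G = -5/3 (G = 10/(-6) = 10*(-⅙) = -5/3 ≈ -1.6667)
f(Y) = -5/3
(f(18) - 54)*(-384) = (-5/3 - 54)*(-384) = -167/3*(-384) = 21376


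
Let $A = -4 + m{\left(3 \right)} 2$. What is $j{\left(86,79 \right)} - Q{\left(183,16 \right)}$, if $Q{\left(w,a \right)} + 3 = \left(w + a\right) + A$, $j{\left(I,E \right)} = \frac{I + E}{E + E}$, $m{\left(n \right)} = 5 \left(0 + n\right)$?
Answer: $- \frac{34911}{158} \approx -220.96$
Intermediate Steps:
$m{\left(n \right)} = 5 n$
$j{\left(I,E \right)} = \frac{E + I}{2 E}$
$A = 26$ ($A = -4 + 5 \cdot 3 \cdot 2 = -4 + 15 \cdot 2 = -4 + 30 = 26$)
$Q{\left(w,a \right)} = 23 + a + w$ ($Q{\left(w,a \right)} = -3 + \left(\left(w + a\right) + 26\right) = -3 + \left(\left(a + w\right) + 26\right) = -3 + \left(26 + a + w\right) = 23 + a + w$)
$j{\left(86,79 \right)} - Q{\left(183,16 \right)} = \frac{79 + 86}{2 \cdot 79} - \left(23 + 16 + 183\right) = \frac{1}{2} \cdot \frac{1}{79} \cdot 165 - 222 = \frac{165}{158} - 222 = - \frac{34911}{158}$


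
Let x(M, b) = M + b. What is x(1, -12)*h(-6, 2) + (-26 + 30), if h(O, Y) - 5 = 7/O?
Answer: -229/6 ≈ -38.167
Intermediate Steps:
h(O, Y) = 5 + 7/O
x(1, -12)*h(-6, 2) + (-26 + 30) = (1 - 12)*(5 + 7/(-6)) + (-26 + 30) = -11*(5 + 7*(-1/6)) + 4 = -11*(5 - 7/6) + 4 = -11*23/6 + 4 = -253/6 + 4 = -229/6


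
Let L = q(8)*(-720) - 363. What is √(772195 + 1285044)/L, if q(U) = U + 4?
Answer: -√2057239/9003 ≈ -0.15931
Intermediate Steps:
q(U) = 4 + U
L = -9003 (L = (4 + 8)*(-720) - 363 = 12*(-720) - 363 = -8640 - 363 = -9003)
√(772195 + 1285044)/L = √(772195 + 1285044)/(-9003) = √2057239*(-1/9003) = -√2057239/9003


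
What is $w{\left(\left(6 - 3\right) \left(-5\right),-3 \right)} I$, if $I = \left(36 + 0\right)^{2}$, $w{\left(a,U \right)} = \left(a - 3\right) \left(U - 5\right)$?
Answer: $186624$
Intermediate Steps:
$w{\left(a,U \right)} = \left(-5 + U\right) \left(-3 + a\right)$ ($w{\left(a,U \right)} = \left(-3 + a\right) \left(-5 + U\right) = \left(-5 + U\right) \left(-3 + a\right)$)
$I = 1296$ ($I = 36^{2} = 1296$)
$w{\left(\left(6 - 3\right) \left(-5\right),-3 \right)} I = \left(15 - 5 \left(6 - 3\right) \left(-5\right) - -9 - 3 \left(6 - 3\right) \left(-5\right)\right) 1296 = \left(15 - 5 \cdot 3 \left(-5\right) + 9 - 3 \cdot 3 \left(-5\right)\right) 1296 = \left(15 - -75 + 9 - -45\right) 1296 = \left(15 + 75 + 9 + 45\right) 1296 = 144 \cdot 1296 = 186624$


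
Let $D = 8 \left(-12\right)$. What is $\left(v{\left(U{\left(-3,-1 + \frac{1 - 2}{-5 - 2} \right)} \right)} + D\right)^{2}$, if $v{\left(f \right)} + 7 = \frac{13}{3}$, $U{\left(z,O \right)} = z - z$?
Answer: $\frac{87616}{9} \approx 9735.1$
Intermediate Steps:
$U{\left(z,O \right)} = 0$
$v{\left(f \right)} = - \frac{8}{3}$ ($v{\left(f \right)} = -7 + \frac{13}{3} = - \frac{8}{3}$)
$D = -96$
$\left(v{\left(U{\left(-3,-1 + \frac{1 - 2}{-5 - 2} \right)} \right)} + D\right)^{2} = \left(- \frac{8}{3} - 96\right)^{2} = \left(- \frac{296}{3}\right)^{2} = \frac{87616}{9}$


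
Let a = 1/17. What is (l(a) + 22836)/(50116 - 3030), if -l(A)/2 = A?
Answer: 194105/400231 ≈ 0.48498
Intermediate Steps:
a = 1/17 ≈ 0.058824
l(A) = -2*A
(l(a) + 22836)/(50116 - 3030) = (-2*1/17 + 22836)/(50116 - 3030) = (-2/17 + 22836)/47086 = (388210/17)*(1/47086) = 194105/400231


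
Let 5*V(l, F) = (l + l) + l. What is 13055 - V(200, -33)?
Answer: 12935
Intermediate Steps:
V(l, F) = 3*l/5 (V(l, F) = ((l + l) + l)/5 = (2*l + l)/5 = (3*l)/5 = 3*l/5)
13055 - V(200, -33) = 13055 - 3*200/5 = 13055 - 1*120 = 13055 - 120 = 12935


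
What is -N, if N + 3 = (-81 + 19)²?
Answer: -3841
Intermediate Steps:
N = 3841 (N = -3 + (-81 + 19)² = -3 + (-62)² = -3 + 3844 = 3841)
-N = -1*3841 = -3841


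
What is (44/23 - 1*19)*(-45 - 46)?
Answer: 35763/23 ≈ 1554.9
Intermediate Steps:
(44/23 - 1*19)*(-45 - 46) = (44*(1/23) - 19)*(-91) = (44/23 - 19)*(-91) = -393/23*(-91) = 35763/23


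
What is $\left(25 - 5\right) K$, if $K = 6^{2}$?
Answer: $720$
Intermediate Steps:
$K = 36$
$\left(25 - 5\right) K = \left(25 - 5\right) 36 = 20 \cdot 36 = 720$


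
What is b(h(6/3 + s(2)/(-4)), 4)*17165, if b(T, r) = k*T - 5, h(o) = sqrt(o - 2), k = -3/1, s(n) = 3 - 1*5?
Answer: -85825 - 51495*sqrt(2)/2 ≈ -1.2224e+5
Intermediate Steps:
s(n) = -2 (s(n) = 3 - 5 = -2)
k = -3 (k = -3*1 = -3)
h(o) = sqrt(-2 + o)
b(T, r) = -5 - 3*T (b(T, r) = -3*T - 5 = -5 - 3*T)
b(h(6/3 + s(2)/(-4)), 4)*17165 = (-5 - 3*sqrt(-2 + (6/3 - 2/(-4))))*17165 = (-5 - 3*sqrt(-2 + (6*(1/3) - 2*(-1/4))))*17165 = (-5 - 3*sqrt(-2 + (2 + 1/2)))*17165 = (-5 - 3*sqrt(-2 + 5/2))*17165 = (-5 - 3*sqrt(2)/2)*17165 = -85825 - 51495*sqrt(2)/2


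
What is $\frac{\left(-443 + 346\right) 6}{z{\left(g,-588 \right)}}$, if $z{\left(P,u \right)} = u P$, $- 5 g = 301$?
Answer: $- \frac{485}{29498} \approx -0.016442$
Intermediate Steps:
$g = - \frac{301}{5}$ ($g = \left(- \frac{1}{5}\right) 301 = - \frac{301}{5} \approx -60.2$)
$z{\left(P,u \right)} = P u$
$\frac{\left(-443 + 346\right) 6}{z{\left(g,-588 \right)}} = \frac{\left(-443 + 346\right) 6}{\left(- \frac{301}{5}\right) \left(-588\right)} = \frac{\left(-97\right) 6}{\frac{176988}{5}} = \left(-582\right) \frac{5}{176988} = - \frac{485}{29498}$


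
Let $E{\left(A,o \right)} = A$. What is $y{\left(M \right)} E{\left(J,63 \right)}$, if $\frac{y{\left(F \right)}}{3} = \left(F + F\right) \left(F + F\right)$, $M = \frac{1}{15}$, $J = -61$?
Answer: $- \frac{244}{75} \approx -3.2533$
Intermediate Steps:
$M = \frac{1}{15} \approx 0.066667$
$y{\left(F \right)} = 12 F^{2}$ ($y{\left(F \right)} = 3 \left(F + F\right) \left(F + F\right) = 3 \cdot 2 F 2 F = 3 \cdot 4 F^{2} = 12 F^{2}$)
$y{\left(M \right)} E{\left(J,63 \right)} = \frac{12}{225} \left(-61\right) = 12 \cdot \frac{1}{225} \left(-61\right) = \frac{4}{75} \left(-61\right) = - \frac{244}{75}$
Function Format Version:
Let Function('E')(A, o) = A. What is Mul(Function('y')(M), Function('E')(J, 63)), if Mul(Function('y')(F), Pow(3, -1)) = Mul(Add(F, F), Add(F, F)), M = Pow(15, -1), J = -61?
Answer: Rational(-244, 75) ≈ -3.2533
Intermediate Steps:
M = Rational(1, 15) ≈ 0.066667
Function('y')(F) = Mul(12, Pow(F, 2)) (Function('y')(F) = Mul(3, Mul(Add(F, F), Add(F, F))) = Mul(3, Mul(Mul(2, F), Mul(2, F))) = Mul(3, Mul(4, Pow(F, 2))) = Mul(12, Pow(F, 2)))
Mul(Function('y')(M), Function('E')(J, 63)) = Mul(Mul(12, Pow(Rational(1, 15), 2)), -61) = Mul(Mul(12, Rational(1, 225)), -61) = Mul(Rational(4, 75), -61) = Rational(-244, 75)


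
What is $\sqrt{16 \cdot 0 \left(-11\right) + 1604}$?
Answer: $2 \sqrt{401} \approx 40.05$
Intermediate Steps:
$\sqrt{16 \cdot 0 \left(-11\right) + 1604} = \sqrt{0 \left(-11\right) + 1604} = \sqrt{0 + 1604} = \sqrt{1604} = 2 \sqrt{401}$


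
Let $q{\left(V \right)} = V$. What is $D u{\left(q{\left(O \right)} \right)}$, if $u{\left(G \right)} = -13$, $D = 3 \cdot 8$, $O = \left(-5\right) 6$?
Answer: $-312$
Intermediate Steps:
$O = -30$
$D = 24$
$D u{\left(q{\left(O \right)} \right)} = 24 \left(-13\right) = -312$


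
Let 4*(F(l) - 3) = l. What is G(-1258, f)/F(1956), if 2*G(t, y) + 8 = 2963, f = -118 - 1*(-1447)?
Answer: 985/328 ≈ 3.0030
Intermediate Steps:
f = 1329 (f = -118 + 1447 = 1329)
G(t, y) = 2955/2 (G(t, y) = -4 + (½)*2963 = -4 + 2963/2 = 2955/2)
F(l) = 3 + l/4
G(-1258, f)/F(1956) = 2955/(2*(3 + (¼)*1956)) = 2955/(2*(3 + 489)) = (2955/2)/492 = (2955/2)*(1/492) = 985/328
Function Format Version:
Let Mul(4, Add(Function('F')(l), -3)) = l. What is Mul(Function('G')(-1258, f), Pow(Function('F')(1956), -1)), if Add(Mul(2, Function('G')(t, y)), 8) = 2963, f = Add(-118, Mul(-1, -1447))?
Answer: Rational(985, 328) ≈ 3.0030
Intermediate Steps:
f = 1329 (f = Add(-118, 1447) = 1329)
Function('G')(t, y) = Rational(2955, 2) (Function('G')(t, y) = Add(-4, Mul(Rational(1, 2), 2963)) = Add(-4, Rational(2963, 2)) = Rational(2955, 2))
Function('F')(l) = Add(3, Mul(Rational(1, 4), l))
Mul(Function('G')(-1258, f), Pow(Function('F')(1956), -1)) = Mul(Rational(2955, 2), Pow(Add(3, Mul(Rational(1, 4), 1956)), -1)) = Mul(Rational(2955, 2), Pow(Add(3, 489), -1)) = Mul(Rational(2955, 2), Pow(492, -1)) = Mul(Rational(2955, 2), Rational(1, 492)) = Rational(985, 328)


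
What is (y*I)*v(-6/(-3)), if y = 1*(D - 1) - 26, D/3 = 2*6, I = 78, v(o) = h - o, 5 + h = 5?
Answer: -1404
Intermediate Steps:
h = 0 (h = -5 + 5 = 0)
v(o) = -o (v(o) = 0 - o = -o)
D = 36 (D = 3*(2*6) = 3*12 = 36)
y = 9 (y = 1*(36 - 1) - 26 = 1*35 - 26 = 35 - 26 = 9)
(y*I)*v(-6/(-3)) = (9*78)*(-(-6)/(-3)) = 702*(-(-6)*(-1)/3) = 702*(-1*2) = 702*(-2) = -1404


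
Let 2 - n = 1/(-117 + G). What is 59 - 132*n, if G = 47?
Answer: -7241/35 ≈ -206.89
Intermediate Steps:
n = 141/70 (n = 2 - 1/(-117 + 47) = 2 - 1/(-70) = 2 - 1*(-1/70) = 2 + 1/70 = 141/70 ≈ 2.0143)
59 - 132*n = 59 - 132*141/70 = 59 - 9306/35 = -7241/35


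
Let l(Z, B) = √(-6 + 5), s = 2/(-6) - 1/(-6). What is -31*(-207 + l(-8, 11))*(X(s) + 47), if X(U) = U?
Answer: 601059/2 - 8711*I/6 ≈ 3.0053e+5 - 1451.8*I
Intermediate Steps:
s = -⅙ (s = 2*(-⅙) - 1*(-⅙) = -⅓ + ⅙ = -⅙ ≈ -0.16667)
l(Z, B) = I (l(Z, B) = √(-1) = I)
-31*(-207 + l(-8, 11))*(X(s) + 47) = -31*(-207 + I)*(-⅙ + 47) = -31*(-207 + I)*281/6 = -31*(-19389/2 + 281*I/6) = 601059/2 - 8711*I/6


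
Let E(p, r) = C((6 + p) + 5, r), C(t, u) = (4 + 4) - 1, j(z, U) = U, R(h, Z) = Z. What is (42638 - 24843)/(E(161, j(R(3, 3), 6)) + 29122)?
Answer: 17795/29129 ≈ 0.61090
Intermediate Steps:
C(t, u) = 7 (C(t, u) = 8 - 1 = 7)
E(p, r) = 7
(42638 - 24843)/(E(161, j(R(3, 3), 6)) + 29122) = (42638 - 24843)/(7 + 29122) = 17795/29129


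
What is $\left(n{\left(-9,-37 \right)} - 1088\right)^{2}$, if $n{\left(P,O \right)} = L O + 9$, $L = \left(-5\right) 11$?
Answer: $913936$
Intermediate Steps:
$L = -55$
$n{\left(P,O \right)} = 9 - 55 O$ ($n{\left(P,O \right)} = - 55 O + 9 = 9 - 55 O$)
$\left(n{\left(-9,-37 \right)} - 1088\right)^{2} = \left(\left(9 - -2035\right) - 1088\right)^{2} = \left(\left(9 + 2035\right) - 1088\right)^{2} = \left(2044 - 1088\right)^{2} = 956^{2} = 913936$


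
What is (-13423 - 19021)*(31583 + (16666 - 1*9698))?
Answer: -1250748644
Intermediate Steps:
(-13423 - 19021)*(31583 + (16666 - 1*9698)) = -32444*(31583 + (16666 - 9698)) = -32444*(31583 + 6968) = -32444*38551 = -1250748644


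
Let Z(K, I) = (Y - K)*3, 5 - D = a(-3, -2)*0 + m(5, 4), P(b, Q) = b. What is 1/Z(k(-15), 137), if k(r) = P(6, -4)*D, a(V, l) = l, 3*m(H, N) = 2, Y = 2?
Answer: -1/72 ≈ -0.013889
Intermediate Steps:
m(H, N) = ⅔ (m(H, N) = (⅓)*2 = ⅔)
D = 13/3 (D = 5 - (-2*0 + ⅔) = 5 - (0 + ⅔) = 5 - 1*⅔ = 5 - ⅔ = 13/3 ≈ 4.3333)
k(r) = 26 (k(r) = 6*(13/3) = 26)
Z(K, I) = 6 - 3*K (Z(K, I) = (2 - K)*3 = 6 - 3*K)
1/Z(k(-15), 137) = 1/(6 - 3*26) = 1/(6 - 78) = 1/(-72) = -1/72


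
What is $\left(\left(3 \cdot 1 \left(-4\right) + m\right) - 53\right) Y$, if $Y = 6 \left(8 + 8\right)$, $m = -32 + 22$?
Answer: $-7200$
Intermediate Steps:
$m = -10$
$Y = 96$ ($Y = 6 \cdot 16 = 96$)
$\left(\left(3 \cdot 1 \left(-4\right) + m\right) - 53\right) Y = \left(\left(3 \cdot 1 \left(-4\right) - 10\right) - 53\right) 96 = \left(\left(3 \left(-4\right) - 10\right) - 53\right) 96 = \left(\left(-12 - 10\right) - 53\right) 96 = \left(-22 - 53\right) 96 = \left(-75\right) 96 = -7200$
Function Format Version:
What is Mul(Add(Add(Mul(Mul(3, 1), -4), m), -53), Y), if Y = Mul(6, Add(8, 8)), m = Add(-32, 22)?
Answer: -7200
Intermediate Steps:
m = -10
Y = 96 (Y = Mul(6, 16) = 96)
Mul(Add(Add(Mul(Mul(3, 1), -4), m), -53), Y) = Mul(Add(Add(Mul(Mul(3, 1), -4), -10), -53), 96) = Mul(Add(Add(Mul(3, -4), -10), -53), 96) = Mul(Add(Add(-12, -10), -53), 96) = Mul(Add(-22, -53), 96) = Mul(-75, 96) = -7200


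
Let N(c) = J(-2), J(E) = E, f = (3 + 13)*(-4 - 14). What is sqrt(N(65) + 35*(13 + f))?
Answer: I*sqrt(9627) ≈ 98.117*I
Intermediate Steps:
f = -288 (f = 16*(-18) = -288)
N(c) = -2
sqrt(N(65) + 35*(13 + f)) = sqrt(-2 + 35*(13 - 288)) = sqrt(-2 + 35*(-275)) = sqrt(-2 - 9625) = sqrt(-9627) = I*sqrt(9627)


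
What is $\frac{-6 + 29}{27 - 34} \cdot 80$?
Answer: $- \frac{1840}{7} \approx -262.86$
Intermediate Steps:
$\frac{-6 + 29}{27 - 34} \cdot 80 = \frac{23}{-7} \cdot 80 = 23 \left(- \frac{1}{7}\right) 80 = \left(- \frac{23}{7}\right) 80 = - \frac{1840}{7}$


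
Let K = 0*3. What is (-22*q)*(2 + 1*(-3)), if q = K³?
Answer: 0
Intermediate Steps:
K = 0
q = 0 (q = 0³ = 0)
(-22*q)*(2 + 1*(-3)) = (-22*0)*(2 + 1*(-3)) = 0*(2 - 3) = 0*(-1) = 0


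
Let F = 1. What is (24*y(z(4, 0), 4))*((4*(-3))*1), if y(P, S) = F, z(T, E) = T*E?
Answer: -288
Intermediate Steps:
z(T, E) = E*T
y(P, S) = 1
(24*y(z(4, 0), 4))*((4*(-3))*1) = (24*1)*((4*(-3))*1) = 24*(-12*1) = 24*(-12) = -288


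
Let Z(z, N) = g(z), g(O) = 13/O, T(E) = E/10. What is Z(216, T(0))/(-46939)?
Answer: -13/10138824 ≈ -1.2822e-6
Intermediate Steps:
T(E) = E/10 (T(E) = E*(⅒) = E/10)
Z(z, N) = 13/z
Z(216, T(0))/(-46939) = (13/216)/(-46939) = (13*(1/216))*(-1/46939) = (13/216)*(-1/46939) = -13/10138824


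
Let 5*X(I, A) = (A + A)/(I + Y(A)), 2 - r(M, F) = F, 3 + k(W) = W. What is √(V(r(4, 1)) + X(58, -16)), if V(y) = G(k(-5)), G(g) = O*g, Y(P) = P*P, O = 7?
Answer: 2*I*√8630290/785 ≈ 7.4847*I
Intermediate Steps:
k(W) = -3 + W
r(M, F) = 2 - F
Y(P) = P²
G(g) = 7*g
X(I, A) = 2*A/(5*(I + A²)) (X(I, A) = ((A + A)/(I + A²))/5 = ((2*A)/(I + A²))/5 = (2*A/(I + A²))/5 = 2*A/(5*(I + A²)))
V(y) = -56 (V(y) = 7*(-3 - 5) = 7*(-8) = -56)
√(V(r(4, 1)) + X(58, -16)) = √(-56 + (⅖)*(-16)/(58 + (-16)²)) = √(-56 + (⅖)*(-16)/(58 + 256)) = √(-56 + (⅖)*(-16)/314) = √(-56 + (⅖)*(-16)*(1/314)) = √(-56 - 16/785) = √(-43976/785) = 2*I*√8630290/785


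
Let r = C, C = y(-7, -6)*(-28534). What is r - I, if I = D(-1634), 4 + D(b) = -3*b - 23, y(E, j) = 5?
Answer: -147545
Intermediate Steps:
D(b) = -27 - 3*b (D(b) = -4 + (-3*b - 23) = -4 + (-23 - 3*b) = -27 - 3*b)
C = -142670 (C = 5*(-28534) = -142670)
I = 4875 (I = -27 - 3*(-1634) = -27 + 4902 = 4875)
r = -142670
r - I = -142670 - 1*4875 = -142670 - 4875 = -147545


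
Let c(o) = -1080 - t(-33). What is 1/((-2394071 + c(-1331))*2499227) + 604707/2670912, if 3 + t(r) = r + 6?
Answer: 1206582171523641419/5329316182731355968 ≈ 0.22640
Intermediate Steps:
t(r) = 3 + r (t(r) = -3 + (r + 6) = -3 + (6 + r) = 3 + r)
c(o) = -1050 (c(o) = -1080 - (3 - 33) = -1080 - 1*(-30) = -1080 + 30 = -1050)
1/((-2394071 + c(-1331))*2499227) + 604707/2670912 = 1/(-2394071 - 1050*2499227) + 604707/2670912 = (1/2499227)/(-2395121) + 604707*(1/2670912) = -1/2395121*1/2499227 + 201569/890304 = -1/5985951071467 + 201569/890304 = 1206582171523641419/5329316182731355968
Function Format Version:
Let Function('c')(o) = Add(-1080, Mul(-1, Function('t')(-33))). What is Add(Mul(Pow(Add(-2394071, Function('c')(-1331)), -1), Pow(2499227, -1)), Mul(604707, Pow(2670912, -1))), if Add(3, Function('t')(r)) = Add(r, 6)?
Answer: Rational(1206582171523641419, 5329316182731355968) ≈ 0.22640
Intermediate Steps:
Function('t')(r) = Add(3, r) (Function('t')(r) = Add(-3, Add(r, 6)) = Add(-3, Add(6, r)) = Add(3, r))
Function('c')(o) = -1050 (Function('c')(o) = Add(-1080, Mul(-1, Add(3, -33))) = Add(-1080, Mul(-1, -30)) = Add(-1080, 30) = -1050)
Add(Mul(Pow(Add(-2394071, Function('c')(-1331)), -1), Pow(2499227, -1)), Mul(604707, Pow(2670912, -1))) = Add(Mul(Pow(Add(-2394071, -1050), -1), Pow(2499227, -1)), Mul(604707, Pow(2670912, -1))) = Add(Mul(Pow(-2395121, -1), Rational(1, 2499227)), Mul(604707, Rational(1, 2670912))) = Add(Mul(Rational(-1, 2395121), Rational(1, 2499227)), Rational(201569, 890304)) = Add(Rational(-1, 5985951071467), Rational(201569, 890304)) = Rational(1206582171523641419, 5329316182731355968)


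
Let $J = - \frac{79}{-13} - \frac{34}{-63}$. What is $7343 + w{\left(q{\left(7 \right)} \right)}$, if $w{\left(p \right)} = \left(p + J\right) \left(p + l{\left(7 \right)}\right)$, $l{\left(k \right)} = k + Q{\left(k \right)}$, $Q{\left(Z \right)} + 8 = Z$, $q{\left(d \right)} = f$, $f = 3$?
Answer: $\frac{676089}{91} \approx 7429.5$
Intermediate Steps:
$q{\left(d \right)} = 3$
$Q{\left(Z \right)} = -8 + Z$
$J = \frac{5419}{819}$ ($J = \left(-79\right) \left(- \frac{1}{13}\right) - - \frac{34}{63} = \frac{79}{13} + \frac{34}{63} = \frac{5419}{819} \approx 6.6166$)
$l{\left(k \right)} = -8 + 2 k$ ($l{\left(k \right)} = k + \left(-8 + k\right) = -8 + 2 k$)
$w{\left(p \right)} = \left(6 + p\right) \left(\frac{5419}{819} + p\right)$ ($w{\left(p \right)} = \left(p + \frac{5419}{819}\right) \left(p + \left(-8 + 2 \cdot 7\right)\right) = \left(\frac{5419}{819} + p\right) \left(p + \left(-8 + 14\right)\right) = \left(\frac{5419}{819} + p\right) \left(p + 6\right) = \left(\frac{5419}{819} + p\right) \left(6 + p\right) = \left(6 + p\right) \left(\frac{5419}{819} + p\right)$)
$7343 + w{\left(q{\left(7 \right)} \right)} = 7343 + \left(\frac{10838}{273} + 3^{2} + \frac{10333}{819} \cdot 3\right) = 7343 + \left(\frac{10838}{273} + 9 + \frac{10333}{273}\right) = 7343 + \frac{7876}{91} = \frac{676089}{91}$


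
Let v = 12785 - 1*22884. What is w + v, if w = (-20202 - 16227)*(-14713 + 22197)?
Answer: -272644735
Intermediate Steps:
v = -10099 (v = 12785 - 22884 = -10099)
w = -272634636 (w = -36429*7484 = -272634636)
w + v = -272634636 - 10099 = -272644735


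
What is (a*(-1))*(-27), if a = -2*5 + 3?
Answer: -189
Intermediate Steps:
a = -7 (a = -10 + 3 = -7)
(a*(-1))*(-27) = -7*(-1)*(-27) = 7*(-27) = -189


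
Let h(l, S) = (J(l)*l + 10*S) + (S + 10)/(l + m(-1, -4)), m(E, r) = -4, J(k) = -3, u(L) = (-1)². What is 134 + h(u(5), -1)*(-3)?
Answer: 182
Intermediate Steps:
u(L) = 1
h(l, S) = -3*l + 10*S + (10 + S)/(-4 + l) (h(l, S) = (-3*l + 10*S) + (S + 10)/(l - 4) = (-3*l + 10*S) + (10 + S)/(-4 + l) = -3*l + 10*S + (10 + S)/(-4 + l))
134 + h(u(5), -1)*(-3) = 134 + ((10 - 39*(-1) - 3*1² + 12*1 + 10*(-1)*1)/(-4 + 1))*(-3) = 134 + ((10 + 39 - 3*1 + 12 - 10)/(-3))*(-3) = 134 - (10 + 39 - 3 + 12 - 10)/3*(-3) = 134 - ⅓*48*(-3) = 134 - 16*(-3) = 134 + 48 = 182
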